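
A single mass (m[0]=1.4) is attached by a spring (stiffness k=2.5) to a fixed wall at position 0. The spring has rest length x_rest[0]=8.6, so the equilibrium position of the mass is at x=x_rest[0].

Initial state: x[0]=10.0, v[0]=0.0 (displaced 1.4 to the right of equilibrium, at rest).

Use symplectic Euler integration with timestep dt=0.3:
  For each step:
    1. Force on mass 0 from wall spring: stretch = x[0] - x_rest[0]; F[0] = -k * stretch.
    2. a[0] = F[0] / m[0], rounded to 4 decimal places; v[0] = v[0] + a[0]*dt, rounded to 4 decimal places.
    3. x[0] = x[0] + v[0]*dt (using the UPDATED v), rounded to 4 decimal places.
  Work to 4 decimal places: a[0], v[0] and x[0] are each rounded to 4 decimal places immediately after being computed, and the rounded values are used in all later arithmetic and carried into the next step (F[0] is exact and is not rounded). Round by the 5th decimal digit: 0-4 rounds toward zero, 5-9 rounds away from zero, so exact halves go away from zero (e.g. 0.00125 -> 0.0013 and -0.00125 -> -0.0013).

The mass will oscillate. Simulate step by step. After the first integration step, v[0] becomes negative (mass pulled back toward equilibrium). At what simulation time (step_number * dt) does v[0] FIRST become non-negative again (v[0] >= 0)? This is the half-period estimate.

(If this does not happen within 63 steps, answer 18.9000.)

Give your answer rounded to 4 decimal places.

Step 0: x=[10.0000] v=[0.0000]
Step 1: x=[9.7750] v=[-0.7500]
Step 2: x=[9.3612] v=[-1.3795]
Step 3: x=[8.8250] v=[-1.7873]
Step 4: x=[8.2527] v=[-1.9078]
Step 5: x=[7.7362] v=[-1.7217]
Step 6: x=[7.3585] v=[-1.2590]
Step 7: x=[7.1803] v=[-0.5939]
Step 8: x=[7.2303] v=[0.1667]
First v>=0 after going negative at step 8, time=2.4000

Answer: 2.4000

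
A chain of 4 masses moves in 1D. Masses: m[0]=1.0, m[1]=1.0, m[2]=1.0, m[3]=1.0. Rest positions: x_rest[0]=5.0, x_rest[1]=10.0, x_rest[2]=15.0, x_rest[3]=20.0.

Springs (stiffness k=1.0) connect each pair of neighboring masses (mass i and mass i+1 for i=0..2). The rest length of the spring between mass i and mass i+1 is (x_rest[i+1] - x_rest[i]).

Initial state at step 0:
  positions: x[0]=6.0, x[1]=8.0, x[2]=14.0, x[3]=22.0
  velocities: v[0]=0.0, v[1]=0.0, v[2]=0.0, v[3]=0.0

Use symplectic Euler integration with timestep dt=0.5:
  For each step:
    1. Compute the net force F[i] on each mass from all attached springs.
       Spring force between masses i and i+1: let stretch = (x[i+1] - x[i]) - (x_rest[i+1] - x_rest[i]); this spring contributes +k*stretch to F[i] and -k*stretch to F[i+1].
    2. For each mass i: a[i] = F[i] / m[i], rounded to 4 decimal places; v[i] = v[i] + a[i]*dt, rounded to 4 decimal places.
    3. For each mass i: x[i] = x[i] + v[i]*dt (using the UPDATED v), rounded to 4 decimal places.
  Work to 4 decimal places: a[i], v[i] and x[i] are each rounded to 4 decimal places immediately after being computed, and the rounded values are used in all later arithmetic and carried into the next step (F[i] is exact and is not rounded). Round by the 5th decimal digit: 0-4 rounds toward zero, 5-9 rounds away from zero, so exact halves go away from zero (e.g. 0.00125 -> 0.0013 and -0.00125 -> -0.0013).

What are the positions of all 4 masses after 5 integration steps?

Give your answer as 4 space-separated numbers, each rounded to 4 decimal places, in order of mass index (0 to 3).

Step 0: x=[6.0000 8.0000 14.0000 22.0000] v=[0.0000 0.0000 0.0000 0.0000]
Step 1: x=[5.2500 9.0000 14.5000 21.2500] v=[-1.5000 2.0000 1.0000 -1.5000]
Step 2: x=[4.1875 10.4375 15.3125 20.0625] v=[-2.1250 2.8750 1.6250 -2.3750]
Step 3: x=[3.4375 11.5313 16.0938 18.9375] v=[-1.5000 2.1875 1.5625 -2.2500]
Step 4: x=[3.4610 11.7423 16.4454 18.3516] v=[0.0469 0.4219 0.7031 -1.1719]
Step 5: x=[4.3048 11.0587 16.0977 18.5391] v=[1.6876 -1.3672 -0.6954 0.3750]

Answer: 4.3048 11.0587 16.0977 18.5391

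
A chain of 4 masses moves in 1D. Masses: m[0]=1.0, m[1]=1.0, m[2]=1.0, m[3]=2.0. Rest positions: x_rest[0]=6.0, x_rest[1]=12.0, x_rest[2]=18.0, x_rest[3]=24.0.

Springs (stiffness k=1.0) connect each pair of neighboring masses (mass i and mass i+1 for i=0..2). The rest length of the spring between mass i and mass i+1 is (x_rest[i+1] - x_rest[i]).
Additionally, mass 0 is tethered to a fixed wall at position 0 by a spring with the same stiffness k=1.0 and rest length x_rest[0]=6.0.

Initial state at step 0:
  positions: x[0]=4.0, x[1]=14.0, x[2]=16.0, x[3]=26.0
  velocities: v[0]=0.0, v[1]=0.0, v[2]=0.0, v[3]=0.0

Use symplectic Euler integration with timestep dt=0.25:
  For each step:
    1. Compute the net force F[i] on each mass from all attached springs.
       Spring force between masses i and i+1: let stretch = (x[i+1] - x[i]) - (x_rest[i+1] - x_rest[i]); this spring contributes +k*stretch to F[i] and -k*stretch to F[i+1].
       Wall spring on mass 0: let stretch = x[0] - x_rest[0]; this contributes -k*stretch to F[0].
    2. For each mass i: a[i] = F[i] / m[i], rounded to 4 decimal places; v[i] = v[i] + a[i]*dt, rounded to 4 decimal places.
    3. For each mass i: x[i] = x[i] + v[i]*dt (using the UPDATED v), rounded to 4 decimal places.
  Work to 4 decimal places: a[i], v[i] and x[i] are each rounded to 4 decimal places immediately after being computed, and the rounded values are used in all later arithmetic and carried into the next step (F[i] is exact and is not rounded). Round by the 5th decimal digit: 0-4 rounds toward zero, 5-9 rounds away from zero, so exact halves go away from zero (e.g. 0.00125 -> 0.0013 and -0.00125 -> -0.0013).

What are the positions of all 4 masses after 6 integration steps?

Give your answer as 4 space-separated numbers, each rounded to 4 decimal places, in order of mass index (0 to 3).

Step 0: x=[4.0000 14.0000 16.0000 26.0000] v=[0.0000 0.0000 0.0000 0.0000]
Step 1: x=[4.3750 13.5000 16.5000 25.8750] v=[1.5000 -2.0000 2.0000 -0.5000]
Step 2: x=[5.0469 12.6172 17.3985 25.6445] v=[2.6875 -3.5313 3.5938 -0.9219]
Step 3: x=[5.8765 11.5601 18.5135 25.3438] v=[3.3184 -4.2286 4.4600 -1.2027]
Step 4: x=[6.6941 10.5823 19.6208 25.0172] v=[3.2702 -3.9112 4.4292 -1.3065]
Step 5: x=[7.3363 9.9264 20.5005 24.7094] v=[2.5687 -2.6236 3.5187 -1.2311]
Step 6: x=[7.6819 9.7695 20.9824 24.4576] v=[1.3822 -0.6276 1.9274 -1.0072]

Answer: 7.6819 9.7695 20.9824 24.4576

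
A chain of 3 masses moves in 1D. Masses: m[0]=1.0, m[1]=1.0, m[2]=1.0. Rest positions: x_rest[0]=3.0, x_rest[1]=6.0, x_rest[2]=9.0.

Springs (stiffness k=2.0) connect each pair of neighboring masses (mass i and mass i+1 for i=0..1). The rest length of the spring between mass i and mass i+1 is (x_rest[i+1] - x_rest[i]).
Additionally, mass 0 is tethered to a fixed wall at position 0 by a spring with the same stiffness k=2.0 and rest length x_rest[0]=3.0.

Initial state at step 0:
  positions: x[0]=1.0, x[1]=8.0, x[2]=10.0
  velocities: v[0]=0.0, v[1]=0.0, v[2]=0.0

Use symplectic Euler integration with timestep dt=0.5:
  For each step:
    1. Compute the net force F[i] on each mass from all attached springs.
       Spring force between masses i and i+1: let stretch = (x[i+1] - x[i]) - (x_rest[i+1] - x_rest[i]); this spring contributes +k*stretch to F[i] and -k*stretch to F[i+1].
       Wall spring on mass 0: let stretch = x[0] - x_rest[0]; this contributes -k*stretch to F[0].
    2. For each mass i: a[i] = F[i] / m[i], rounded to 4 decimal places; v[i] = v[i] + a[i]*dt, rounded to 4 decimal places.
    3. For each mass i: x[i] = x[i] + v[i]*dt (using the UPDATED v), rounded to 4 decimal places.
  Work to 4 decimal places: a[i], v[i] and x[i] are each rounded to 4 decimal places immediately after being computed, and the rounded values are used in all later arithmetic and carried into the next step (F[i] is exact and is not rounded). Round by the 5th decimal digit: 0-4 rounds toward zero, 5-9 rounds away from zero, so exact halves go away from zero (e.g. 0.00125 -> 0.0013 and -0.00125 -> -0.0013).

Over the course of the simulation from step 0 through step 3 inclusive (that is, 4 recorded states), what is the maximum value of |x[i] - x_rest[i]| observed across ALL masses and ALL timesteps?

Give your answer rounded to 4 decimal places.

Answer: 2.7500

Derivation:
Step 0: x=[1.0000 8.0000 10.0000] v=[0.0000 0.0000 0.0000]
Step 1: x=[4.0000 5.5000 10.5000] v=[6.0000 -5.0000 1.0000]
Step 2: x=[5.7500 4.7500 10.0000] v=[3.5000 -1.5000 -1.0000]
Step 3: x=[4.1250 7.1250 8.3750] v=[-3.2500 4.7500 -3.2500]
Max displacement = 2.7500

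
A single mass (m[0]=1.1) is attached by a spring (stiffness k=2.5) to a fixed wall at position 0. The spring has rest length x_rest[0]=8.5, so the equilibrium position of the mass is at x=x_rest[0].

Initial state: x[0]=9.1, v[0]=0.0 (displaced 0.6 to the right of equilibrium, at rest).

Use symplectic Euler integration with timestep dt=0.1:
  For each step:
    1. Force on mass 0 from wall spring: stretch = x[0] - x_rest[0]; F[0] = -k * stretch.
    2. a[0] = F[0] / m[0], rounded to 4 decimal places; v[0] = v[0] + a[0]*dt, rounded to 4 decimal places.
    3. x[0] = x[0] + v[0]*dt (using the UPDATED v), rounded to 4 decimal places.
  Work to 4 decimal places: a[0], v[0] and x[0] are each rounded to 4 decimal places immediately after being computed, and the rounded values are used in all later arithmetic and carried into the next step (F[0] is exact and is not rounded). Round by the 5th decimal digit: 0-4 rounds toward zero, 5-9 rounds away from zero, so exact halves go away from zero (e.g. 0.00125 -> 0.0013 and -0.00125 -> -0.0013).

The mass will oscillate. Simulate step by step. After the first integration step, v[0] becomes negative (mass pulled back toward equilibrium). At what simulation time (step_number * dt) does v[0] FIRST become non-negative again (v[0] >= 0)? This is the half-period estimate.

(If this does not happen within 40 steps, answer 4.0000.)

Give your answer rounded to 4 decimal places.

Answer: 2.1000

Derivation:
Step 0: x=[9.1000] v=[0.0000]
Step 1: x=[9.0864] v=[-0.1364]
Step 2: x=[9.0594] v=[-0.2697]
Step 3: x=[9.0197] v=[-0.3968]
Step 4: x=[8.9682] v=[-0.5149]
Step 5: x=[8.9061] v=[-0.6213]
Step 6: x=[8.8347] v=[-0.7136]
Step 7: x=[8.7557] v=[-0.7897]
Step 8: x=[8.6709] v=[-0.8478]
Step 9: x=[8.5822] v=[-0.8866]
Step 10: x=[8.4917] v=[-0.9053]
Step 11: x=[8.4014] v=[-0.9034]
Step 12: x=[8.3133] v=[-0.8810]
Step 13: x=[8.2294] v=[-0.8386]
Step 14: x=[8.1517] v=[-0.7771]
Step 15: x=[8.0819] v=[-0.6979]
Step 16: x=[8.0216] v=[-0.6029]
Step 17: x=[7.9722] v=[-0.4942]
Step 18: x=[7.9348] v=[-0.3743]
Step 19: x=[7.9102] v=[-0.2459]
Step 20: x=[7.8990] v=[-0.1119]
Step 21: x=[7.9015] v=[0.0247]
First v>=0 after going negative at step 21, time=2.1000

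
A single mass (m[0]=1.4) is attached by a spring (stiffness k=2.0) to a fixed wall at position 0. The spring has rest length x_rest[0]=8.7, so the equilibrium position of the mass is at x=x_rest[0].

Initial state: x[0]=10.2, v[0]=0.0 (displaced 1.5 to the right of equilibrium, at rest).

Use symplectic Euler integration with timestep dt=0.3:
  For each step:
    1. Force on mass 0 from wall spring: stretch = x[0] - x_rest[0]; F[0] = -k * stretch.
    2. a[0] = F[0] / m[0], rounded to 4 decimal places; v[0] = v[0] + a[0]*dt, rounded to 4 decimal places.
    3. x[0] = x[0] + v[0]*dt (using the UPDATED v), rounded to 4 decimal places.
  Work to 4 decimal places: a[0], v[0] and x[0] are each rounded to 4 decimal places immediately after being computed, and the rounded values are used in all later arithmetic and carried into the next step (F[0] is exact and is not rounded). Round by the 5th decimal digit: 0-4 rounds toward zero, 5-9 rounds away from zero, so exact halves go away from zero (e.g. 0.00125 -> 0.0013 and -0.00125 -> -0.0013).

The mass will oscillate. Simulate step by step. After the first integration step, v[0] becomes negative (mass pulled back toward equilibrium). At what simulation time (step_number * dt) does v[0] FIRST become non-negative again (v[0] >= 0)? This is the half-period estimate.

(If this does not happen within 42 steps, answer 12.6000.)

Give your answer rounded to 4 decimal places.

Step 0: x=[10.2000] v=[0.0000]
Step 1: x=[10.0071] v=[-0.6429]
Step 2: x=[9.6462] v=[-1.2031]
Step 3: x=[9.1636] v=[-1.6086]
Step 4: x=[8.6214] v=[-1.8073]
Step 5: x=[8.0893] v=[-1.7736]
Step 6: x=[7.6357] v=[-1.5119]
Step 7: x=[7.3190] v=[-1.0558]
Step 8: x=[7.1798] v=[-0.4639]
Step 9: x=[7.2361] v=[0.1876]
First v>=0 after going negative at step 9, time=2.7000

Answer: 2.7000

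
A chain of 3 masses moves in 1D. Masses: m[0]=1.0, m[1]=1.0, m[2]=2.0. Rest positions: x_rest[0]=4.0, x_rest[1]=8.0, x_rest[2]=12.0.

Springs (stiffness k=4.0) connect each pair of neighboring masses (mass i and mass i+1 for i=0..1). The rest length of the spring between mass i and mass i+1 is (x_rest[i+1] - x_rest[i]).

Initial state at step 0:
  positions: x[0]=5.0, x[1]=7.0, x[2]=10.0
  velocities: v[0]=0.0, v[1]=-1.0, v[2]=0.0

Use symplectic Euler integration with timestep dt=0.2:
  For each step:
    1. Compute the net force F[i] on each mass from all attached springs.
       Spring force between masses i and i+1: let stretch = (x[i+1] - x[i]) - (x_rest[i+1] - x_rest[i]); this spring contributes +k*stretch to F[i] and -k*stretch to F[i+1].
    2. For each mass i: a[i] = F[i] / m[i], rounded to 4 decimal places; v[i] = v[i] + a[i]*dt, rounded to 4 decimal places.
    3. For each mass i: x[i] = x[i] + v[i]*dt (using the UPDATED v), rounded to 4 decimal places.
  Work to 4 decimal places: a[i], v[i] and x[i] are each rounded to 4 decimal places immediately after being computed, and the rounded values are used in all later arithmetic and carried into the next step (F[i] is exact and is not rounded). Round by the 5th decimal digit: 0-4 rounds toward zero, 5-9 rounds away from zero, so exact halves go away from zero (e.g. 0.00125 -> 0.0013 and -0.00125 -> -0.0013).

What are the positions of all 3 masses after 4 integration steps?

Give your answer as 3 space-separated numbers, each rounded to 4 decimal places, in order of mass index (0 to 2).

Answer: 2.5418 7.2145 10.7218

Derivation:
Step 0: x=[5.0000 7.0000 10.0000] v=[0.0000 -1.0000 0.0000]
Step 1: x=[4.6800 6.9600 10.0800] v=[-1.6000 -0.2000 0.4000]
Step 2: x=[4.0848 7.0544 10.2304] v=[-2.9760 0.4720 0.7520]
Step 3: x=[3.3247 7.1818 10.4467] v=[-3.8003 0.6371 1.0816]
Step 4: x=[2.5418 7.2145 10.7218] v=[-3.9146 0.1633 1.3756]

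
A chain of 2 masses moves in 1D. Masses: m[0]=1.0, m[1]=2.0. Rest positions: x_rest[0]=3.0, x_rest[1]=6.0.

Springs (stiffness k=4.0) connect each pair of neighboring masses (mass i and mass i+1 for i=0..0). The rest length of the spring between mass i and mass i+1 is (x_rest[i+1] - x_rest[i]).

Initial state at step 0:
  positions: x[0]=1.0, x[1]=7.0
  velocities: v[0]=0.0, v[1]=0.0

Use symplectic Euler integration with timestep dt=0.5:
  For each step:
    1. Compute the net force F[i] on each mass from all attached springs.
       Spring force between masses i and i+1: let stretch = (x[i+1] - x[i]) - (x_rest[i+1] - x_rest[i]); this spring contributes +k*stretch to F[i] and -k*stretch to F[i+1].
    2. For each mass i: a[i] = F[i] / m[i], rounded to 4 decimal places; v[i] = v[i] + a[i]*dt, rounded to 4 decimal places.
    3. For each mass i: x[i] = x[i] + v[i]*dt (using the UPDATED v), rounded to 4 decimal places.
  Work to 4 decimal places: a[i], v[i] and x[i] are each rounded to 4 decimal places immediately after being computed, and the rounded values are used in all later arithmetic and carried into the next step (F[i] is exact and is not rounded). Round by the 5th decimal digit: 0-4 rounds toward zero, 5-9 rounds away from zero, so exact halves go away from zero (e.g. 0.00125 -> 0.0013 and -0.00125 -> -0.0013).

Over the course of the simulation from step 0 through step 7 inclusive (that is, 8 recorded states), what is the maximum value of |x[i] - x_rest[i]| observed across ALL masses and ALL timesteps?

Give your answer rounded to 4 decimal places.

Step 0: x=[1.0000 7.0000] v=[0.0000 0.0000]
Step 1: x=[4.0000 5.5000] v=[6.0000 -3.0000]
Step 2: x=[5.5000 4.7500] v=[3.0000 -1.5000]
Step 3: x=[3.2500 5.8750] v=[-4.5000 2.2500]
Step 4: x=[0.6250 7.1875] v=[-5.2500 2.6250]
Step 5: x=[1.5625 6.7188] v=[1.8750 -0.9375]
Step 6: x=[4.6563 5.1719] v=[6.1876 -3.0938]
Step 7: x=[5.2657 4.8672] v=[1.2188 -0.6094]
Max displacement = 2.5000

Answer: 2.5000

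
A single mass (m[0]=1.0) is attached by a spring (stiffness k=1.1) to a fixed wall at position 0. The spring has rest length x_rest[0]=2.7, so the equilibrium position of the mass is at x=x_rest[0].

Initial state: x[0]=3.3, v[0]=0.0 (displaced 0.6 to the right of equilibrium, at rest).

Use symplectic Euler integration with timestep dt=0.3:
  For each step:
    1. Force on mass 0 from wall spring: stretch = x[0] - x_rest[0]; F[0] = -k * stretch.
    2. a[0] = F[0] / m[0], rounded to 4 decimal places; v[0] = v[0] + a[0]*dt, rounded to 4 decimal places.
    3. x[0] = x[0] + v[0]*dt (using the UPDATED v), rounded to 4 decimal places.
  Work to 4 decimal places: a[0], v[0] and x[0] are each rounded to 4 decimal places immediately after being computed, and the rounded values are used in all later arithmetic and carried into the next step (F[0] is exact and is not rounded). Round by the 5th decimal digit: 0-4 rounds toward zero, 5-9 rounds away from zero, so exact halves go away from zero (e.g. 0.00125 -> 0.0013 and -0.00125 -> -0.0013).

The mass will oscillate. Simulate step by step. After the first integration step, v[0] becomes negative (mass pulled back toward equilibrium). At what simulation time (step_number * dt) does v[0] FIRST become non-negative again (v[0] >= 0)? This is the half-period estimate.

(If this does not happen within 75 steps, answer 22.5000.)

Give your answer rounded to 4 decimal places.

Answer: 3.0000

Derivation:
Step 0: x=[3.3000] v=[0.0000]
Step 1: x=[3.2406] v=[-0.1980]
Step 2: x=[3.1277] v=[-0.3764]
Step 3: x=[2.9724] v=[-0.5176]
Step 4: x=[2.7902] v=[-0.6075]
Step 5: x=[2.5990] v=[-0.6373]
Step 6: x=[2.4178] v=[-0.6040]
Step 7: x=[2.2645] v=[-0.5109]
Step 8: x=[2.1543] v=[-0.3672]
Step 9: x=[2.0982] v=[-0.1871]
Step 10: x=[2.1017] v=[0.0115]
First v>=0 after going negative at step 10, time=3.0000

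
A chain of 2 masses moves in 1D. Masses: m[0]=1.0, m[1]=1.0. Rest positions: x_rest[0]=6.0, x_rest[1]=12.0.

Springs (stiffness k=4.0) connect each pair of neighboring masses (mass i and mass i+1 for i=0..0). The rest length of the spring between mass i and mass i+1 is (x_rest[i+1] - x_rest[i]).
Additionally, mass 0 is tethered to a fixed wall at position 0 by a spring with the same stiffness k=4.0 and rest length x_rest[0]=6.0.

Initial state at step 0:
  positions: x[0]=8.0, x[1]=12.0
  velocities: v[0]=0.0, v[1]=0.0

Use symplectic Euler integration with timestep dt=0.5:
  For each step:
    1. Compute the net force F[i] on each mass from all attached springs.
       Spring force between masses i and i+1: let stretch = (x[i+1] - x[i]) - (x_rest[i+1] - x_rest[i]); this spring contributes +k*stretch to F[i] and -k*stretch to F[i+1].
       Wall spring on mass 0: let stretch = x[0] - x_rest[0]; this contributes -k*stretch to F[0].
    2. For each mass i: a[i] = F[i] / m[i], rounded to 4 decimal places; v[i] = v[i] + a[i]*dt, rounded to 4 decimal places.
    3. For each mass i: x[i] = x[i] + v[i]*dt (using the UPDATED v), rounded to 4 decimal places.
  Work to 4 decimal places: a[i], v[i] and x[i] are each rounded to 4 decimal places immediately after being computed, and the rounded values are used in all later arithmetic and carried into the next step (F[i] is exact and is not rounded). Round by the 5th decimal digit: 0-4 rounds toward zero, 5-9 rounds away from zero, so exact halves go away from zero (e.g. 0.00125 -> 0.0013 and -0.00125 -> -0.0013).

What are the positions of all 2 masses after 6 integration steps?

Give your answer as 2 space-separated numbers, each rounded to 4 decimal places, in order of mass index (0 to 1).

Step 0: x=[8.0000 12.0000] v=[0.0000 0.0000]
Step 1: x=[4.0000 14.0000] v=[-8.0000 4.0000]
Step 2: x=[6.0000 12.0000] v=[4.0000 -4.0000]
Step 3: x=[8.0000 10.0000] v=[4.0000 -4.0000]
Step 4: x=[4.0000 12.0000] v=[-8.0000 4.0000]
Step 5: x=[4.0000 12.0000] v=[0.0000 0.0000]
Step 6: x=[8.0000 10.0000] v=[8.0000 -4.0000]

Answer: 8.0000 10.0000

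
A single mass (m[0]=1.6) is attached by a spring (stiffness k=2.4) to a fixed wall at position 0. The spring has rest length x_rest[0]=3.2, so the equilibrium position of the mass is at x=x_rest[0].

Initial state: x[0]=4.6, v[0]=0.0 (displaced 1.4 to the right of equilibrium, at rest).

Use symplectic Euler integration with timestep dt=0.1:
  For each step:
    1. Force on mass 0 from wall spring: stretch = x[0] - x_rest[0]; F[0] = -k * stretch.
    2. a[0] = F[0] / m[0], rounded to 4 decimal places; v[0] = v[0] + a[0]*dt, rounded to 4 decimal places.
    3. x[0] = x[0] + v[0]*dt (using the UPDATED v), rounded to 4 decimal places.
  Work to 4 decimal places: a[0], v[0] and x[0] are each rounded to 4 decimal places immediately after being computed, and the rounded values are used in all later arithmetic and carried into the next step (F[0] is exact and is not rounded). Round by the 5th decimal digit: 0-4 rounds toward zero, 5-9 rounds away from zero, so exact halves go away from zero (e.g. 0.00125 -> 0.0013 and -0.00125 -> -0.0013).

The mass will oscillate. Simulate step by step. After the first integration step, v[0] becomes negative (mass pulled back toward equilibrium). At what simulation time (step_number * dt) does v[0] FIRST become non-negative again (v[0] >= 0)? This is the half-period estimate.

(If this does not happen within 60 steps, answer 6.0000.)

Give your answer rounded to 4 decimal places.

Step 0: x=[4.6000] v=[0.0000]
Step 1: x=[4.5790] v=[-0.2100]
Step 2: x=[4.5373] v=[-0.4169]
Step 3: x=[4.4756] v=[-0.6175]
Step 4: x=[4.3947] v=[-0.8088]
Step 5: x=[4.2959] v=[-0.9880]
Step 6: x=[4.1807] v=[-1.1524]
Step 7: x=[4.0508] v=[-1.2995]
Step 8: x=[3.9081] v=[-1.4271]
Step 9: x=[3.7548] v=[-1.5333]
Step 10: x=[3.5932] v=[-1.6165]
Step 11: x=[3.4257] v=[-1.6755]
Step 12: x=[3.2548] v=[-1.7094]
Step 13: x=[3.0830] v=[-1.7176]
Step 14: x=[2.9130] v=[-1.7001]
Step 15: x=[2.7473] v=[-1.6571]
Step 16: x=[2.5884] v=[-1.5892]
Step 17: x=[2.4387] v=[-1.4975]
Step 18: x=[2.3004] v=[-1.3833]
Step 19: x=[2.1756] v=[-1.2484]
Step 20: x=[2.0661] v=[-1.0947]
Step 21: x=[1.9736] v=[-0.9246]
Step 22: x=[1.8995] v=[-0.7406]
Step 23: x=[1.8450] v=[-0.5455]
Step 24: x=[1.8108] v=[-0.3423]
Step 25: x=[1.7974] v=[-0.1339]
Step 26: x=[1.8051] v=[0.0765]
First v>=0 after going negative at step 26, time=2.6000

Answer: 2.6000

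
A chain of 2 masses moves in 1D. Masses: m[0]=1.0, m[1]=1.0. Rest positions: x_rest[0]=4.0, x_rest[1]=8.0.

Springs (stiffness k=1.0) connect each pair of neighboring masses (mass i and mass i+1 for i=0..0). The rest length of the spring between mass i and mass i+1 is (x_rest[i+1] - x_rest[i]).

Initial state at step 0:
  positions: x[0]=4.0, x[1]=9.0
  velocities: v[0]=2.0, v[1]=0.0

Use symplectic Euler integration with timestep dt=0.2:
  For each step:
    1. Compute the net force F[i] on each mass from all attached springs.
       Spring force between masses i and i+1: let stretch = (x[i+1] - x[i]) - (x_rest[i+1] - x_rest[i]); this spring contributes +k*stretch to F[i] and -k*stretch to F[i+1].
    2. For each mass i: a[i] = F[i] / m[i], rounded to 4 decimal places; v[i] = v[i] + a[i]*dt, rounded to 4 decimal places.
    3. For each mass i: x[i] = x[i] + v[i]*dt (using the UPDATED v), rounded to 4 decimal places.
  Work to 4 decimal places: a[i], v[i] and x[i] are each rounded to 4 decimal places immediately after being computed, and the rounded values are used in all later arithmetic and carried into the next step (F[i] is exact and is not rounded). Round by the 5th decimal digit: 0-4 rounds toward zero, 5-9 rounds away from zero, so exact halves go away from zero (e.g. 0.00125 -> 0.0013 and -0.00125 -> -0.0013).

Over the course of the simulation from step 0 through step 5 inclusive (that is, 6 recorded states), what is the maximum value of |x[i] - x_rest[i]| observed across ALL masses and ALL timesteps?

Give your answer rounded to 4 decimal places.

Step 0: x=[4.0000 9.0000] v=[2.0000 0.0000]
Step 1: x=[4.4400 8.9600] v=[2.2000 -0.2000]
Step 2: x=[4.9008 8.8992] v=[2.3040 -0.3040]
Step 3: x=[5.3615 8.8385] v=[2.3037 -0.3037]
Step 4: x=[5.8013 8.7987] v=[2.1991 -0.1991]
Step 5: x=[6.2010 8.7990] v=[1.9986 0.0014]
Max displacement = 2.2010

Answer: 2.2010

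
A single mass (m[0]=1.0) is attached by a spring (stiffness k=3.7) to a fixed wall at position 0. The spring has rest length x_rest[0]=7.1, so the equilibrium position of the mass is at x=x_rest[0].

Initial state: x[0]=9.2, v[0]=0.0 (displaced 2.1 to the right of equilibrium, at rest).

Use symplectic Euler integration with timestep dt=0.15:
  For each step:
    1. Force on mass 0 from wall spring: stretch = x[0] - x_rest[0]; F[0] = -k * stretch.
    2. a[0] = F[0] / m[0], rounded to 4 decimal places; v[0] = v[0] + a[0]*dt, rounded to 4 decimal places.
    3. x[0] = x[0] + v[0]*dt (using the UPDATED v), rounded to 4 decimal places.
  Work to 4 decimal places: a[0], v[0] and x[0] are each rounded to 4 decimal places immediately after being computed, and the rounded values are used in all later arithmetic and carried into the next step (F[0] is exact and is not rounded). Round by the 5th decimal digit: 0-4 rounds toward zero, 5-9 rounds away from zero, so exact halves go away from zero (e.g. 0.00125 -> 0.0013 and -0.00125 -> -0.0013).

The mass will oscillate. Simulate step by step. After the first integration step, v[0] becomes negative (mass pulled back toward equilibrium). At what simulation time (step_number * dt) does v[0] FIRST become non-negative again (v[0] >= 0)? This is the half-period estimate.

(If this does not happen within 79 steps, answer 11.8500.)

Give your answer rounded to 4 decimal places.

Answer: 1.6500

Derivation:
Step 0: x=[9.2000] v=[0.0000]
Step 1: x=[9.0252] v=[-1.1655]
Step 2: x=[8.6901] v=[-2.2340]
Step 3: x=[8.2226] v=[-3.1165]
Step 4: x=[7.6617] v=[-3.7395]
Step 5: x=[7.0540] v=[-4.0512]
Step 6: x=[6.4501] v=[-4.0257]
Step 7: x=[5.9004] v=[-3.6650]
Step 8: x=[5.4505] v=[-2.9992]
Step 9: x=[5.1379] v=[-2.0837]
Step 10: x=[4.9887] v=[-0.9947]
Step 11: x=[5.0153] v=[0.1771]
First v>=0 after going negative at step 11, time=1.6500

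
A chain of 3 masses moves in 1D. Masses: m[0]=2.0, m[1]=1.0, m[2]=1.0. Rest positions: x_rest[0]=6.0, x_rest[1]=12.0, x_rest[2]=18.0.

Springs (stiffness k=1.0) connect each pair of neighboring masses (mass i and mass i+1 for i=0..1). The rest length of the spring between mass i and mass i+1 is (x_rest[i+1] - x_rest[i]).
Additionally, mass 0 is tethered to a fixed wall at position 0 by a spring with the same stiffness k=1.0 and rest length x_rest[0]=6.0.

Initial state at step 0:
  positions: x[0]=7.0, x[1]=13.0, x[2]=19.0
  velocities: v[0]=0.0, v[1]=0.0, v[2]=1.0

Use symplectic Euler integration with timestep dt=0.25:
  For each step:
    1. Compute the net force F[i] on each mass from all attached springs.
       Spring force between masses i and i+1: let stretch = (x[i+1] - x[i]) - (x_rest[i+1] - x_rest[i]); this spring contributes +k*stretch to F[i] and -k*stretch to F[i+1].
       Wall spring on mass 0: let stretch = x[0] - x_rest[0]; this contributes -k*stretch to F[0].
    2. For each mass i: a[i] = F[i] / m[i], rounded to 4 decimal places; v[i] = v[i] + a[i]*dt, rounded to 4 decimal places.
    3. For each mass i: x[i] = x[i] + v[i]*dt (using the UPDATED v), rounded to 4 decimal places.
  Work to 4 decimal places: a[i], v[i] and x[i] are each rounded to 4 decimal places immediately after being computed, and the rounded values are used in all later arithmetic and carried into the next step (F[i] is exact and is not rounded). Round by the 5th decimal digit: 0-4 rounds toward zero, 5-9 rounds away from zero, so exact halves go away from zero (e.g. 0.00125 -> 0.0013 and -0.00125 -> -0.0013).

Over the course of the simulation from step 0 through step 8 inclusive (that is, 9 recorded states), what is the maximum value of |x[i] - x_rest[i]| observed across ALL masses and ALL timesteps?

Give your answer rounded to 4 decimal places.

Answer: 2.0663

Derivation:
Step 0: x=[7.0000 13.0000 19.0000] v=[0.0000 0.0000 1.0000]
Step 1: x=[6.9688 13.0000 19.2500] v=[-0.1250 0.0000 1.0000]
Step 2: x=[6.9083 13.0137 19.4844] v=[-0.2422 0.0547 0.9375]
Step 3: x=[6.8227 13.0502 19.6894] v=[-0.3426 0.1460 0.8198]
Step 4: x=[6.7185 13.1124 19.8544] v=[-0.4170 0.2489 0.6600]
Step 5: x=[6.6041 13.1964 19.9730] v=[-0.4576 0.3359 0.4745]
Step 6: x=[6.4893 13.2919 20.0431] v=[-0.4591 0.3820 0.2804]
Step 7: x=[6.3843 13.3842 20.0663] v=[-0.4199 0.3692 0.0926]
Step 8: x=[6.2986 13.4567 20.0468] v=[-0.3430 0.2898 -0.0779]
Max displacement = 2.0663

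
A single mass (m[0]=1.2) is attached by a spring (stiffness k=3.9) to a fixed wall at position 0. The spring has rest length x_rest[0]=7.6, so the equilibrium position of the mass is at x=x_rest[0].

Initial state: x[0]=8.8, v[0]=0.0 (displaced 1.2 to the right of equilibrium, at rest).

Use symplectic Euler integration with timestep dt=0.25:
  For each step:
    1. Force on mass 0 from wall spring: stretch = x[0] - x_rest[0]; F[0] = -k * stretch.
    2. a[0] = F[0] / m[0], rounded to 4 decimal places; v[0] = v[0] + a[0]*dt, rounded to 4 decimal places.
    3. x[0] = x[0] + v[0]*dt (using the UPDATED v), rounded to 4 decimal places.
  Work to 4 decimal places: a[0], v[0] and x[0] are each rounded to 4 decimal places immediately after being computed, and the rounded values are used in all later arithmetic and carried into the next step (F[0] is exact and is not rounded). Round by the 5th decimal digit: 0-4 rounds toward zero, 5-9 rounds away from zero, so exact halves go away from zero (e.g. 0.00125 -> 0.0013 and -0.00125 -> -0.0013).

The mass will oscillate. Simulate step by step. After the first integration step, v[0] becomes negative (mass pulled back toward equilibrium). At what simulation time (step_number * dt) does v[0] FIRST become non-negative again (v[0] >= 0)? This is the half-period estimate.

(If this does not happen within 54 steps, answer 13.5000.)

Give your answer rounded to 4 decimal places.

Answer: 1.7500

Derivation:
Step 0: x=[8.8000] v=[0.0000]
Step 1: x=[8.5563] v=[-0.9750]
Step 2: x=[8.1183] v=[-1.7520]
Step 3: x=[7.5750] v=[-2.1731]
Step 4: x=[7.0368] v=[-2.1528]
Step 5: x=[6.6130] v=[-1.6952]
Step 6: x=[6.3897] v=[-0.8933]
Step 7: x=[6.4122] v=[0.0901]
First v>=0 after going negative at step 7, time=1.7500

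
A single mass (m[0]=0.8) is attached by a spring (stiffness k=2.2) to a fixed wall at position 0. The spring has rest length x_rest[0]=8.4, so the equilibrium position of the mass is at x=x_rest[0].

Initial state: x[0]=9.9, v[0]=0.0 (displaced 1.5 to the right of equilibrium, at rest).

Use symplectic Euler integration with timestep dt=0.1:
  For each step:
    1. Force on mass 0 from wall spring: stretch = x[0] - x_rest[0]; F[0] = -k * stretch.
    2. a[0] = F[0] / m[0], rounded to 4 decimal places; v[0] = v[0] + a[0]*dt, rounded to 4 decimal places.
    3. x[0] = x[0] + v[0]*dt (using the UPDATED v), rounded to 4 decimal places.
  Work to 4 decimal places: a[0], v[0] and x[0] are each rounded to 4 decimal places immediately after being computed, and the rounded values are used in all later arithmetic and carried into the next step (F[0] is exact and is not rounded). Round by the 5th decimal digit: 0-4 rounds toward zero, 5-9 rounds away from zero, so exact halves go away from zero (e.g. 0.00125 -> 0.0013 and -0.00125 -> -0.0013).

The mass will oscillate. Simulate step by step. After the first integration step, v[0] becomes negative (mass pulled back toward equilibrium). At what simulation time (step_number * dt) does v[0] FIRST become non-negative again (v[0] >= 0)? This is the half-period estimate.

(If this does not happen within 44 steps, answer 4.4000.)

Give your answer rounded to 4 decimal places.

Step 0: x=[9.9000] v=[0.0000]
Step 1: x=[9.8588] v=[-0.4125]
Step 2: x=[9.7774] v=[-0.8137]
Step 3: x=[9.6582] v=[-1.1925]
Step 4: x=[9.5044] v=[-1.5385]
Step 5: x=[9.3202] v=[-1.8422]
Step 6: x=[9.1107] v=[-2.0953]
Step 7: x=[8.8816] v=[-2.2907]
Step 8: x=[8.6393] v=[-2.4231]
Step 9: x=[8.3904] v=[-2.4889]
Step 10: x=[8.1418] v=[-2.4863]
Step 11: x=[7.9003] v=[-2.4153]
Step 12: x=[7.6725] v=[-2.2779]
Step 13: x=[7.4647] v=[-2.0778]
Step 14: x=[7.2826] v=[-1.8206]
Step 15: x=[7.1313] v=[-1.5133]
Step 16: x=[7.0149] v=[-1.1644]
Step 17: x=[6.9366] v=[-0.7835]
Step 18: x=[6.8985] v=[-0.3811]
Step 19: x=[6.9017] v=[0.0318]
First v>=0 after going negative at step 19, time=1.9000

Answer: 1.9000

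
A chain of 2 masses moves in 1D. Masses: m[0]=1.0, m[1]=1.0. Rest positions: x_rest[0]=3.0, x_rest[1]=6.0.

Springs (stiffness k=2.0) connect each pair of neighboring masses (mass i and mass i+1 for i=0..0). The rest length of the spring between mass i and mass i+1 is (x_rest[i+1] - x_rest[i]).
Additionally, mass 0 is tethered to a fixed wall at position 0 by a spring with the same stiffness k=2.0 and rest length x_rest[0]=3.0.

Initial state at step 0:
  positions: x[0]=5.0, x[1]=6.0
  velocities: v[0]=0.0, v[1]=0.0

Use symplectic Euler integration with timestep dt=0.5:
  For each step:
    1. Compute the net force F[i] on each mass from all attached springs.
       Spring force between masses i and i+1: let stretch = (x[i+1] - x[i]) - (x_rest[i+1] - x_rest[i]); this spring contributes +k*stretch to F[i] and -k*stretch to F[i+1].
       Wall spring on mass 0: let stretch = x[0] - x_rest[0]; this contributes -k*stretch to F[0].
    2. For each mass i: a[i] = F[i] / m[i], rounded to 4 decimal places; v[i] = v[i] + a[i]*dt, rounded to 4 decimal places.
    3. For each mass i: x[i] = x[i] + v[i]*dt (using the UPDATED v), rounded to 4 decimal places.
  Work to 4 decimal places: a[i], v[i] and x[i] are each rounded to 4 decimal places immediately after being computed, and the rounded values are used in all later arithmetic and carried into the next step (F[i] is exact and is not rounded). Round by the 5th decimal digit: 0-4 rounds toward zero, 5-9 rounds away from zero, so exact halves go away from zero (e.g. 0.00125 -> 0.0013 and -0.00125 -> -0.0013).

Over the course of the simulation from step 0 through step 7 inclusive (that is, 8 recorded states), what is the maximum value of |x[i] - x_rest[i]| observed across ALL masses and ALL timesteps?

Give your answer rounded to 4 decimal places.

Step 0: x=[5.0000 6.0000] v=[0.0000 0.0000]
Step 1: x=[3.0000 7.0000] v=[-4.0000 2.0000]
Step 2: x=[1.5000 7.5000] v=[-3.0000 1.0000]
Step 3: x=[2.2500 6.5000] v=[1.5000 -2.0000]
Step 4: x=[4.0000 4.8750] v=[3.5000 -3.2500]
Step 5: x=[4.1875 4.3125] v=[0.3750 -1.1250]
Step 6: x=[2.3438 5.1875] v=[-3.6875 1.7500]
Step 7: x=[0.7500 6.1407] v=[-3.1876 1.9063]
Max displacement = 2.2500

Answer: 2.2500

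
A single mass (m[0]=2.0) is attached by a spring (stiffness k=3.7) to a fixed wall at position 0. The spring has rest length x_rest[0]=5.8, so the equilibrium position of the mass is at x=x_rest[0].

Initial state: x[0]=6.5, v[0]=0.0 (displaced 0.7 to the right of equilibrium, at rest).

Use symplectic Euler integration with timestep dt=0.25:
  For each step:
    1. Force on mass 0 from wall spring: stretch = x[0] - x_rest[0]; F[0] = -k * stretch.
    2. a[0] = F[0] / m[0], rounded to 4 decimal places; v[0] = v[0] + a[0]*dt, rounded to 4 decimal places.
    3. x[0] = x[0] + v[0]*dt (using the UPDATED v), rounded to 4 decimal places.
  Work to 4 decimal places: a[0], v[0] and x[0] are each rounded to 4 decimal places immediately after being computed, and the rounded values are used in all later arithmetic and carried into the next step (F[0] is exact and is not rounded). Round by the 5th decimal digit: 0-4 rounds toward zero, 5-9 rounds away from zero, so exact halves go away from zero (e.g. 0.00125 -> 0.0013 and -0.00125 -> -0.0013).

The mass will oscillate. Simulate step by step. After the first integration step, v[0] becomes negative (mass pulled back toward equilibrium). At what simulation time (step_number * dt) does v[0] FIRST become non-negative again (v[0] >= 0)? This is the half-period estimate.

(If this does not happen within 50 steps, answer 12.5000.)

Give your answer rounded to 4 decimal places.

Step 0: x=[6.5000] v=[0.0000]
Step 1: x=[6.4191] v=[-0.3238]
Step 2: x=[6.2666] v=[-0.6101]
Step 3: x=[6.0601] v=[-0.8259]
Step 4: x=[5.8236] v=[-0.9462]
Step 5: x=[5.5843] v=[-0.9571]
Step 6: x=[5.3700] v=[-0.8574]
Step 7: x=[5.2054] v=[-0.6585]
Step 8: x=[5.1095] v=[-0.3835]
Step 9: x=[5.0935] v=[-0.0642]
Step 10: x=[5.1592] v=[0.2626]
First v>=0 after going negative at step 10, time=2.5000

Answer: 2.5000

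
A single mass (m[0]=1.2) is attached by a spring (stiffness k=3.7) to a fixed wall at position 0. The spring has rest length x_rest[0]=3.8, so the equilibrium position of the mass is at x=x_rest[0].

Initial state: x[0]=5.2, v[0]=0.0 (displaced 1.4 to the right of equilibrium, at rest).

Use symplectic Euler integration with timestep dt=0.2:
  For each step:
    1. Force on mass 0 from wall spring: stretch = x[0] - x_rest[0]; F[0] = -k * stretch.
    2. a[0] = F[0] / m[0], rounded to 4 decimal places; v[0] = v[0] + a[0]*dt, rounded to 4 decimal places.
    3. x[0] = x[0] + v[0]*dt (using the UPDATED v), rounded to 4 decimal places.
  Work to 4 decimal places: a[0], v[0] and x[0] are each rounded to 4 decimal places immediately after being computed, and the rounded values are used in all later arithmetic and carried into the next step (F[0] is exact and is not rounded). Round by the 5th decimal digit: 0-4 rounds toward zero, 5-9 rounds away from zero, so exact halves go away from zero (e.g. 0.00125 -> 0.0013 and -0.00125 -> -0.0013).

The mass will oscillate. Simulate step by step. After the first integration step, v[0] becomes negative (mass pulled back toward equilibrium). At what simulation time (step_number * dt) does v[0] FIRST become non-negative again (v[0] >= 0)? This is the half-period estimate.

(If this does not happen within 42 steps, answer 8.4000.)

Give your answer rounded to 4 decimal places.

Step 0: x=[5.2000] v=[0.0000]
Step 1: x=[5.0273] v=[-0.8633]
Step 2: x=[4.7033] v=[-1.6201]
Step 3: x=[4.2679] v=[-2.1771]
Step 4: x=[3.7748] v=[-2.4656]
Step 5: x=[3.2848] v=[-2.4501]
Step 6: x=[2.8583] v=[-2.1324]
Step 7: x=[2.5480] v=[-1.5517]
Step 8: x=[2.3921] v=[-0.7796]
Step 9: x=[2.4098] v=[0.0886]
First v>=0 after going negative at step 9, time=1.8000

Answer: 1.8000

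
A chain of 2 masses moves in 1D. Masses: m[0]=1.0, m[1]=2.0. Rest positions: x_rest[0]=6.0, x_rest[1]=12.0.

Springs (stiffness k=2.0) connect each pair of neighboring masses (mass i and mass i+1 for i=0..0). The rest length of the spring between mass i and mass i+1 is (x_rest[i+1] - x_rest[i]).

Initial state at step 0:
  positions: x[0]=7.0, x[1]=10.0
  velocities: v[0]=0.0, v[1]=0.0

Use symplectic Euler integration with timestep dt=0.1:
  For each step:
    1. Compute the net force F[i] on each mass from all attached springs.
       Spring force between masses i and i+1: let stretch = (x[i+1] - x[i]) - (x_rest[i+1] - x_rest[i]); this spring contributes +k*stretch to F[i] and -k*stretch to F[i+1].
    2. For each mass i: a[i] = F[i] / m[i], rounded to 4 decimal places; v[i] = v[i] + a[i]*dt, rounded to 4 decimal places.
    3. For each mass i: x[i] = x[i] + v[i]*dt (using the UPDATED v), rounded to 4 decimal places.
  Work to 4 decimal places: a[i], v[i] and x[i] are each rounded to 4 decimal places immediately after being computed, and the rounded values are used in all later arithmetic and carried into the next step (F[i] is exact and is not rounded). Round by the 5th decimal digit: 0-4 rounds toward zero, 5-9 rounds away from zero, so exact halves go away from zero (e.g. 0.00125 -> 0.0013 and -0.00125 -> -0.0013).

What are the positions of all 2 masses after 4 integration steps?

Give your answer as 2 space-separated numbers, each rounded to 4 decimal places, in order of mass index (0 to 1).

Step 0: x=[7.0000 10.0000] v=[0.0000 0.0000]
Step 1: x=[6.9400 10.0300] v=[-0.6000 0.3000]
Step 2: x=[6.8218 10.0891] v=[-1.1820 0.5910]
Step 3: x=[6.6490 10.1755] v=[-1.7285 0.8643]
Step 4: x=[6.4267 10.2867] v=[-2.2232 1.1117]

Answer: 6.4267 10.2867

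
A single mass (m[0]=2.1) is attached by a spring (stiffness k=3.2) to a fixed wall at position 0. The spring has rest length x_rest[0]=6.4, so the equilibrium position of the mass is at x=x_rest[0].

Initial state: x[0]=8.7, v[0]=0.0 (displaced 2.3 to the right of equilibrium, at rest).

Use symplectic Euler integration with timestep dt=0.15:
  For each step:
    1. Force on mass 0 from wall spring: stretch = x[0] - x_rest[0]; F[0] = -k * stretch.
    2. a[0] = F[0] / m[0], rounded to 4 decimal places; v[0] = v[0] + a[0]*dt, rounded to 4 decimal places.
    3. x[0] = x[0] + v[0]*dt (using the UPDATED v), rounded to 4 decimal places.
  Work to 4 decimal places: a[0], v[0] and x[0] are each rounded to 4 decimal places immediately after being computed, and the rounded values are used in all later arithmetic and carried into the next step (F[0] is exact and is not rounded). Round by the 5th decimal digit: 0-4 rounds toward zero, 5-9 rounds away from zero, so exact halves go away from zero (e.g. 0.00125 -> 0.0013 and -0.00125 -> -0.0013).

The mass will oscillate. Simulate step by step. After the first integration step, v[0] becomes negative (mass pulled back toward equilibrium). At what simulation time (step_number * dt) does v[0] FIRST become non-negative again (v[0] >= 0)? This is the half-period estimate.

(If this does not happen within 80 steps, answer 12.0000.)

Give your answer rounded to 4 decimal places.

Step 0: x=[8.7000] v=[0.0000]
Step 1: x=[8.6211] v=[-0.5257]
Step 2: x=[8.4661] v=[-1.0334]
Step 3: x=[8.2403] v=[-1.5056]
Step 4: x=[7.9514] v=[-1.9262]
Step 5: x=[7.6093] v=[-2.2808]
Step 6: x=[7.2257] v=[-2.5572]
Step 7: x=[6.8138] v=[-2.7459]
Step 8: x=[6.3877] v=[-2.8405]
Step 9: x=[5.9620] v=[-2.8377]
Step 10: x=[5.5514] v=[-2.7376]
Step 11: x=[5.1699] v=[-2.5436]
Step 12: x=[4.8305] v=[-2.2624]
Step 13: x=[4.5449] v=[-1.9037]
Step 14: x=[4.3229] v=[-1.4797]
Step 15: x=[4.1722] v=[-1.0049]
Step 16: x=[4.0978] v=[-0.4957]
Step 17: x=[4.1024] v=[0.0305]
First v>=0 after going negative at step 17, time=2.5500

Answer: 2.5500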